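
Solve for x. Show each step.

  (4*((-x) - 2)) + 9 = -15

Step 1. [(4*((-x) - 2)) + 9 = -15] subtract 9: x sits inside (… + 9). So sub: 4*((-x) - 2) = -24.
Step 2. [4*((-x) - 2) = -24] leading coefficient 4: divide by 4. So div: (-x) - 2 = -6.
Step 3. [(-x) - 2 = -6] -2 is outermost — add 2 both sides, so sub: -x = -4.
Step 4. [-x = -4] flip signs both sides, so neg: x = 4.

Answer: x ∈ {4}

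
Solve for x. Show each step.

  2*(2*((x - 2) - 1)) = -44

Step 1. [2*(2*((x - 2) - 1)) = -44] divide by the outer 2. So div: 2*((x - 2) - 1) = -22.
Step 2. [2*((x - 2) - 1) = -22] leading coefficient 2: divide by 2. So div: (x - 2) - 1 = -11.
Step 3. [(x - 2) - 1 = -11] 1 comes off first (add 1), so sub: x - 2 = -10.
Step 4. [x - 2 = -10] the outer -2 inverts by adding 2, so sub: x = -8.

Answer: x ∈ {-8}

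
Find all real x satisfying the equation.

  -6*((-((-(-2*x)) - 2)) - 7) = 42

Step 1. [-6*((-((-(-2*x)) - 2)) - 7) = 42] LHS = -6·(…); ÷-6 both sides. So div: (-((-(-2*x)) - 2)) - 7 = -7.
Step 2. [(-((-(-2*x)) - 2)) - 7 = -7] add 7: x sits inside (… - 7) ⇒ sub: -((-(-2*x)) - 2) = 0.
Step 3. [-((-(-2*x)) - 2) = 0] leading − — multiply by −1 ⇒ neg: (-(-2*x)) - 2 = 0.
Step 4. [(-(-2*x)) - 2 = 0] peel the -2: add 2 from each side, so sub: -(-2*x) = 2.
Step 5. [-(-2*x) = 2] LHS negated; negate both sides, so neg: -2*x = -2.
Step 6. [-2*x = -2] divide by the outer -2, so div: x = 1.

Answer: x ∈ {1}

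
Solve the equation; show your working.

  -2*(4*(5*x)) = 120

Step 1. [-2*(4*(5*x)) = 120] leading coefficient -2: divide by -2. So div: 4*(5*x) = -60.
Step 2. [4*(5*x) = -60] 4 out front; divide by 4 ⇒ div: 5*x = -15.
Step 3. [5*x = -15] 5·(inner) — divide through by 5, so div: x = -3.

Answer: x ∈ {-3}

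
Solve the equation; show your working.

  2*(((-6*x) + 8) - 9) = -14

Step 1. [2*(((-6*x) + 8) - 9) = -14] LHS = 2·(…); ÷2 both sides. So div: ((-6*x) + 8) - 9 = -7.
Step 2. [((-6*x) + 8) - 9 = -7] the outer -9 inverts by adding 9 ⇒ sub: (-6*x) + 8 = 2.
Step 3. [(-6*x) + 8 = 2] the outer +8 inverts by subtracting 8, so sub: -6*x = -6.
Step 4. [-6*x = -6] leading coefficient -6: divide by -6 ⇒ div: x = 1.

Answer: x ∈ {1}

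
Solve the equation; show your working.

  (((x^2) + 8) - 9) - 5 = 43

Step 1. [(((x^2) + 8) - 9) - 5 = 43] -5 is outermost — add 5 both sides ⇒ sub: ((x^2) + 8) - 9 = 48.
Step 2. [((x^2) + 8) - 9 = 48] -9 is outermost — add 9 both sides ⇒ sub: (x^2) + 8 = 57.
Step 3. [(x^2) + 8 = 57] peel the +8: subtract 8 from each side, so sub: x^2 = 49.
Step 4. [x^2 = 49] LHS squared, RHS 49 ≥ 0: apply √ (±), so sqrt: x = 7 or -7.

Answer: x ∈ {-7, 7}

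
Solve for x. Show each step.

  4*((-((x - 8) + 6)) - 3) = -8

Step 1. [4*((-((x - 8) + 6)) - 3) = -8] divide by the outer 4. So div: (-((x - 8) + 6)) - 3 = -2.
Step 2. [(-((x - 8) + 6)) - 3 = -2] 3 comes off first (add 3), so sub: -((x - 8) + 6) = 1.
Step 3. [-((x - 8) + 6) = 1] leading − — multiply by −1. So neg: (x - 8) + 6 = -1.
Step 4. [(x - 8) + 6 = -1] peel the +6: subtract 6 from each side, so sub: x - 8 = -7.
Step 5. [x - 8 = -7] peel the -8: add 8 from each side ⇒ sub: x = 1.

Answer: x ∈ {1}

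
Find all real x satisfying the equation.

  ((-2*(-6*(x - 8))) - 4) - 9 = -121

Step 1. [((-2*(-6*(x - 8))) - 4) - 9 = -121] 9 comes off first (add 9), so sub: (-2*(-6*(x - 8))) - 4 = -112.
Step 2. [(-2*(-6*(x - 8))) - 4 = -112] common factor -2 (LHS and -112) — divide through, so factor: (-6*(x - 8)) + 2 = 56.
Step 3. [(-6*(x - 8)) + 2 = 56] peel the +2: subtract 2 from each side ⇒ sub: -6*(x - 8) = 54.
Step 4. [-6*(x - 8) = 54] divide by the outer -6. So div: x - 8 = -9.
Step 5. [x - 8 = -9] 8 comes off first (add 8), so sub: x = -1.

Answer: x ∈ {-1}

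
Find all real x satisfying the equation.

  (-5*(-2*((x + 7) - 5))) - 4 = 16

Step 1. [(-5*(-2*((x + 7) - 5))) - 4 = 16] peel the -4: add 4 from each side, so sub: -5*(-2*((x + 7) - 5)) = 20.
Step 2. [-5*(-2*((x + 7) - 5)) = 20] divide by the outer -5 ⇒ div: -2*((x + 7) - 5) = -4.
Step 3. [-2*((x + 7) - 5) = -4] leading coefficient -2: divide by -2 ⇒ div: (x + 7) - 5 = 2.
Step 4. [(x + 7) - 5 = 2] peel the -5: add 5 from each side, so sub: x + 7 = 7.
Step 5. [x + 7 = 7] the outer +7 inverts by subtracting 7, so sub: x = 0.

Answer: x ∈ {0}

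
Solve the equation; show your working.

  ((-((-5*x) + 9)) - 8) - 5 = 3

Step 1. [((-((-5*x) + 9)) - 8) - 5 = 3] add 5: x sits inside (… - 5) ⇒ sub: (-((-5*x) + 9)) - 8 = 8.
Step 2. [(-((-5*x) + 9)) - 8 = 8] -8 is outermost — add 8 both sides ⇒ sub: -((-5*x) + 9) = 16.
Step 3. [-((-5*x) + 9) = 16] leading − — multiply by −1, so neg: (-5*x) + 9 = -16.
Step 4. [(-5*x) + 9 = -16] subtract 9: x sits inside (… + 9), so sub: -5*x = -25.
Step 5. [-5*x = -25] LHS = -5·(…); ÷-5 both sides, so div: x = 5.

Answer: x ∈ {5}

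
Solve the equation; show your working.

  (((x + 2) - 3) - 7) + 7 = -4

Step 1. [(((x + 2) - 3) - 7) + 7 = -4] subtract 7: x sits inside (… + 7). So sub: ((x + 2) - 3) - 7 = -11.
Step 2. [((x + 2) - 3) - 7 = -11] add 7: x sits inside (… - 7) ⇒ sub: (x + 2) - 3 = -4.
Step 3. [(x + 2) - 3 = -4] add 3: x sits inside (… - 3), so sub: x + 2 = -1.
Step 4. [x + 2 = -1] +2 is outermost — subtract 2 both sides ⇒ sub: x = -3.

Answer: x ∈ {-3}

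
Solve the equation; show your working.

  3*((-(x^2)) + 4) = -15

Step 1. [3*((-(x^2)) + 4) = -15] LHS = 3·(…); ÷3 both sides, so div: (-(x^2)) + 4 = -5.
Step 2. [(-(x^2)) + 4 = -5] peel the +4: subtract 4 from each side ⇒ sub: -(x^2) = -9.
Step 3. [-(x^2) = -9] flip signs both sides, so neg: x^2 = 9.
Step 4. [x^2 = 9] LHS squared, RHS 9 ≥ 0: apply √ (±), so sqrt: x = 3 or -3.

Answer: x ∈ {-3, 3}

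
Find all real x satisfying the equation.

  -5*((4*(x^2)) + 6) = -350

Step 1. [-5*((4*(x^2)) + 6) = -350] -5 out front; divide by -5. So div: (4*(x^2)) + 6 = 70.
Step 2. [(4*(x^2)) + 6 = 70] peel the +6: subtract 6 from each side ⇒ sub: 4*(x^2) = 64.
Step 3. [4*(x^2) = 64] LHS = 4·(…); ÷4 both sides ⇒ div: x^2 = 16.
Step 4. [x^2 = 16] √ both sides: 16 ≥ 0 gives two branches, so sqrt: x = 4 or -4.

Answer: x ∈ {-4, 4}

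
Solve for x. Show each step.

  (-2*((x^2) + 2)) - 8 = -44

Step 1. [(-2*((x^2) + 2)) - 8 = -44] -8 is outermost — add 8 both sides. So sub: -2*((x^2) + 2) = -36.
Step 2. [-2*((x^2) + 2) = -36] divide by the outer -2. So div: (x^2) + 2 = 18.
Step 3. [(x^2) + 2 = 18] +2 is outermost — subtract 2 both sides. So sub: x^2 = 16.
Step 4. [x^2 = 16] √ both sides: 16 ≥ 0 gives two branches ⇒ sqrt: x = 4 or -4.

Answer: x ∈ {-4, 4}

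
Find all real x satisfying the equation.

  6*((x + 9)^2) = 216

Step 1. [6*((x + 9)^2) = 216] 6 out front; divide by 6. So div: (x + 9)^2 = 36.
Step 2. [(x + 9)^2 = 36] 36 ≥ 0, LHS is (·)² — take ±√, so sqrt: x + 9 = 6 or -6.
Step 3. [x + 9 = 6 or -6] subtract 9: x sits inside (… + 9) ⇒ sub: x = -3 or -15.

Answer: x ∈ {-15, -3}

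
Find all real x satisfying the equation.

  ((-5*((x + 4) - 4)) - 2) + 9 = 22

Step 1. [((-5*((x + 4) - 4)) - 2) + 9 = 22] subtract 9: x sits inside (… + 9), so sub: (-5*((x + 4) - 4)) - 2 = 13.
Step 2. [(-5*((x + 4) - 4)) - 2 = 13] the outer -2 inverts by adding 2, so sub: -5*((x + 4) - 4) = 15.
Step 3. [-5*((x + 4) - 4) = 15] -5 out front; divide by -5 ⇒ div: (x + 4) - 4 = -3.
Step 4. [(x + 4) - 4 = -3] add 4: x sits inside (… - 4) ⇒ sub: x + 4 = 1.
Step 5. [x + 4 = 1] subtract 4: x sits inside (… + 4). So sub: x = -3.

Answer: x ∈ {-3}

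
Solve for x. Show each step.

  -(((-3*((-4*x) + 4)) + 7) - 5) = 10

Step 1. [-(((-3*((-4*x) + 4)) + 7) - 5) = 10] LHS negated; negate both sides, so neg: ((-3*((-4*x) + 4)) + 7) - 5 = -10.
Step 2. [((-3*((-4*x) + 4)) + 7) - 5 = -10] 5 comes off first (add 5) ⇒ sub: (-3*((-4*x) + 4)) + 7 = -5.
Step 3. [(-3*((-4*x) + 4)) + 7 = -5] subtract 7: x sits inside (… + 7), so sub: -3*((-4*x) + 4) = -12.
Step 4. [-3*((-4*x) + 4) = -12] leading coefficient -3: divide by -3 ⇒ div: (-4*x) + 4 = 4.
Step 5. [(-4*x) + 4 = 4] -4 divides every term; factor it out, so factor: x - 1 = -1.
Step 6. [x - 1 = -1] the outer -1 inverts by adding 1, so sub: x = 0.

Answer: x ∈ {0}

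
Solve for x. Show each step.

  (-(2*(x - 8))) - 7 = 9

Step 1. [(-(2*(x - 8))) - 7 = 9] the outer -7 inverts by adding 7, so sub: -(2*(x - 8)) = 16.
Step 2. [-(2*(x - 8)) = 16] flip signs both sides, so neg: 2*(x - 8) = -16.
Step 3. [2*(x - 8) = -16] divide by the outer 2. So div: x - 8 = -8.
Step 4. [x - 8 = -8] peel the -8: add 8 from each side, so sub: x = 0.

Answer: x ∈ {0}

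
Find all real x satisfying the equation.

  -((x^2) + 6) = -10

Step 1. [-((x^2) + 6) = -10] flip signs both sides. So neg: (x^2) + 6 = 10.
Step 2. [(x^2) + 6 = 10] peel the +6: subtract 6 from each side. So sub: x^2 = 4.
Step 3. [x^2 = 4] √ both sides: 4 ≥ 0 gives two branches ⇒ sqrt: x = 2 or -2.

Answer: x ∈ {-2, 2}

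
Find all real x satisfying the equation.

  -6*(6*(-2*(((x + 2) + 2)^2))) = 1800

Step 1. [-6*(6*(-2*(((x + 2) + 2)^2))) = 1800] -6 out front; divide by -6, so div: 6*(-2*(((x + 2) + 2)^2)) = -300.
Step 2. [6*(-2*(((x + 2) + 2)^2)) = -300] leading coefficient 6: divide by 6. So div: -2*(((x + 2) + 2)^2) = -50.
Step 3. [-2*(((x + 2) + 2)^2) = -50] -2 out front; divide by -2 ⇒ div: ((x + 2) + 2)^2 = 25.
Step 4. [((x + 2) + 2)^2 = 25] √ both sides: 25 ≥ 0 gives two branches ⇒ sqrt: (x + 2) + 2 = 5 or -5.
Step 5. [(x + 2) + 2 = 5 or -5] 2 comes off first (subtract 2) ⇒ sub: x + 2 = 3 or -7.
Step 6. [x + 2 = 3 or -7] 2 comes off first (subtract 2), so sub: x = 1 or -9.

Answer: x ∈ {-9, 1}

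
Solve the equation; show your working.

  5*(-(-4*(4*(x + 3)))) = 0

Step 1. [5*(-(-4*(4*(x + 3)))) = 0] divide by the outer 5 ⇒ div: -(-4*(4*(x + 3))) = 0.
Step 2. [-(-4*(4*(x + 3))) = 0] leading − — multiply by −1, so neg: -4*(4*(x + 3)) = 0.
Step 3. [-4*(4*(x + 3)) = 0] -4·(inner) — divide through by -4 ⇒ div: 4*(x + 3) = 0.
Step 4. [4*(x + 3) = 0] LHS = 4·(…); ÷4 both sides ⇒ div: x + 3 = 0.
Step 5. [x + 3 = 0] subtract 3: x sits inside (… + 3). So sub: x = -3.

Answer: x ∈ {-3}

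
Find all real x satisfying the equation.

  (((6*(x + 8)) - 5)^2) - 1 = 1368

Step 1. [(((6*(x + 8)) - 5)^2) - 1 = 1368] 1 comes off first (add 1). So sub: ((6*(x + 8)) - 5)^2 = 1369.
Step 2. [((6*(x + 8)) - 5)^2 = 1369] 1369 ≥ 0, LHS is (·)² — take ±√ ⇒ sqrt: (6*(x + 8)) - 5 = 37 or -37.
Step 3. [(6*(x + 8)) - 5 = 37 or -37] 5 comes off first (add 5), so sub: 6*(x + 8) = 42 or -32.
Step 4. [6*(x + 8) = 42 or -32] LHS = 6·(…); ÷6 both sides, so div: x + 8 = 7 or -16/3.
Step 5. [x + 8 = 7 or -16/3] 8 comes off first (subtract 8), so sub: x = -1 or -40/3.

Answer: x ∈ {-40/3, -1}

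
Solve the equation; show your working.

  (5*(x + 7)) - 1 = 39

Step 1. [(5*(x + 7)) - 1 = 39] the outer -1 inverts by adding 1. So sub: 5*(x + 7) = 40.
Step 2. [5*(x + 7) = 40] LHS = 5·(…); ÷5 both sides ⇒ div: x + 7 = 8.
Step 3. [x + 7 = 8] +7 is outermost — subtract 7 both sides ⇒ sub: x = 1.

Answer: x ∈ {1}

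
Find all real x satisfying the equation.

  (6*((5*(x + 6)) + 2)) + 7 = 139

Step 1. [(6*((5*(x + 6)) + 2)) + 7 = 139] peel the +7: subtract 7 from each side. So sub: 6*((5*(x + 6)) + 2) = 132.
Step 2. [6*((5*(x + 6)) + 2) = 132] 6·(inner) — divide through by 6, so div: (5*(x + 6)) + 2 = 22.
Step 3. [(5*(x + 6)) + 2 = 22] the outer +2 inverts by subtracting 2 ⇒ sub: 5*(x + 6) = 20.
Step 4. [5*(x + 6) = 20] divide by the outer 5. So div: x + 6 = 4.
Step 5. [x + 6 = 4] subtract 6: x sits inside (… + 6), so sub: x = -2.

Answer: x ∈ {-2}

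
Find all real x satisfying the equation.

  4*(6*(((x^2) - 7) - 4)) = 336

Step 1. [4*(6*(((x^2) - 7) - 4)) = 336] leading coefficient 4: divide by 4, so div: 6*(((x^2) - 7) - 4) = 84.
Step 2. [6*(((x^2) - 7) - 4) = 84] divide by the outer 6, so div: ((x^2) - 7) - 4 = 14.
Step 3. [((x^2) - 7) - 4 = 14] add 4: x sits inside (… - 4) ⇒ sub: (x^2) - 7 = 18.
Step 4. [(x^2) - 7 = 18] 7 comes off first (add 7). So sub: x^2 = 25.
Step 5. [x^2 = 25] √ both sides: 25 ≥ 0 gives two branches ⇒ sqrt: x = 5 or -5.

Answer: x ∈ {-5, 5}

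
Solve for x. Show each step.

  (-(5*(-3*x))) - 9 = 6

Step 1. [(-(5*(-3*x))) - 9 = 6] -9 is outermost — add 9 both sides. So sub: -(5*(-3*x)) = 15.
Step 2. [-(5*(-3*x)) = 15] leading − — multiply by −1 ⇒ neg: 5*(-3*x) = -15.
Step 3. [5*(-3*x) = -15] 5·(inner) — divide through by 5. So div: -3*x = -3.
Step 4. [-3*x = -3] LHS = -3·(…); ÷-3 both sides ⇒ div: x = 1.

Answer: x ∈ {1}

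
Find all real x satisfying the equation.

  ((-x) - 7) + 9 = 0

Step 1. [((-x) - 7) + 9 = 0] peel the +9: subtract 9 from each side, so sub: (-x) - 7 = -9.
Step 2. [(-x) - 7 = -9] the outer -7 inverts by adding 7, so sub: -x = -2.
Step 3. [-x = -2] flip signs both sides, so neg: x = 2.

Answer: x ∈ {2}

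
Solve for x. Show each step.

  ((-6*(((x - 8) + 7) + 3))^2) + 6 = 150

Step 1. [((-6*(((x - 8) + 7) + 3))^2) + 6 = 150] the outer +6 inverts by subtracting 6 ⇒ sub: (-6*(((x - 8) + 7) + 3))^2 = 144.
Step 2. [(-6*(((x - 8) + 7) + 3))^2 = 144] LHS squared, RHS 144 ≥ 0: apply √ (±), so sqrt: -6*(((x - 8) + 7) + 3) = 12 or -12.
Step 3. [-6*(((x - 8) + 7) + 3) = 12 or -12] leading coefficient -6: divide by -6, so div: ((x - 8) + 7) + 3 = -2 or 2.
Step 4. [((x - 8) + 7) + 3 = -2 or 2] +3 is outermost — subtract 3 both sides. So sub: (x - 8) + 7 = -5 or -1.
Step 5. [(x - 8) + 7 = -5 or -1] subtract 7: x sits inside (… + 7). So sub: x - 8 = -12 or -8.
Step 6. [x - 8 = -12 or -8] 8 comes off first (add 8), so sub: x = -4 or 0.

Answer: x ∈ {-4, 0}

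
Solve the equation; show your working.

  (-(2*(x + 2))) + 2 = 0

Step 1. [(-(2*(x + 2))) + 2 = 0] 2 comes off first (subtract 2), so sub: -(2*(x + 2)) = -2.
Step 2. [-(2*(x + 2)) = -2] LHS negated; negate both sides. So neg: 2*(x + 2) = 2.
Step 3. [2*(x + 2) = 2] divide by the outer 2. So div: x + 2 = 1.
Step 4. [x + 2 = 1] +2 is outermost — subtract 2 both sides ⇒ sub: x = -1.

Answer: x ∈ {-1}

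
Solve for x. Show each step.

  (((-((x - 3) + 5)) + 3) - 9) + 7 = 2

Step 1. [(((-((x - 3) + 5)) + 3) - 9) + 7 = 2] +7 is outermost — subtract 7 both sides, so sub: ((-((x - 3) + 5)) + 3) - 9 = -5.
Step 2. [((-((x - 3) + 5)) + 3) - 9 = -5] -9 is outermost — add 9 both sides. So sub: (-((x - 3) + 5)) + 3 = 4.
Step 3. [(-((x - 3) + 5)) + 3 = 4] 3 comes off first (subtract 3). So sub: -((x - 3) + 5) = 1.
Step 4. [-((x - 3) + 5) = 1] flip signs both sides, so neg: (x - 3) + 5 = -1.
Step 5. [(x - 3) + 5 = -1] the outer +5 inverts by subtracting 5, so sub: x - 3 = -6.
Step 6. [x - 3 = -6] peel the -3: add 3 from each side. So sub: x = -3.

Answer: x ∈ {-3}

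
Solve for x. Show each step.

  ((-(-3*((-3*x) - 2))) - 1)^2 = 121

Step 1. [((-(-3*((-3*x) - 2))) - 1)^2 = 121] LHS squared, RHS 121 ≥ 0: apply √ (±) ⇒ sqrt: (-(-3*((-3*x) - 2))) - 1 = 11 or -11.
Step 2. [(-(-3*((-3*x) - 2))) - 1 = 11 or -11] the outer -1 inverts by adding 1. So sub: -(-3*((-3*x) - 2)) = 12 or -10.
Step 3. [-(-3*((-3*x) - 2)) = 12 or -10] LHS negated; negate both sides. So neg: -3*((-3*x) - 2) = -12 or 10.
Step 4. [-3*((-3*x) - 2) = -12 or 10] -3 out front; divide by -3, so div: (-3*x) - 2 = 4 or -10/3.
Step 5. [(-3*x) - 2 = 4 or -10/3] -2 is outermost — add 2 both sides ⇒ sub: -3*x = 6 or -4/3.
Step 6. [-3*x = 6 or -4/3] -3 out front; divide by -3, so div: x = -2 or 4/9.

Answer: x ∈ {-2, 4/9}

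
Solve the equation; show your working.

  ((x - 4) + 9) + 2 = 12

Step 1. [((x - 4) + 9) + 2 = 12] +2 is outermost — subtract 2 both sides. So sub: (x - 4) + 9 = 10.
Step 2. [(x - 4) + 9 = 10] the outer +9 inverts by subtracting 9 ⇒ sub: x - 4 = 1.
Step 3. [x - 4 = 1] -4 is outermost — add 4 both sides. So sub: x = 5.

Answer: x ∈ {5}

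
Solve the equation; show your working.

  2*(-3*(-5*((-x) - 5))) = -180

Step 1. [2*(-3*(-5*((-x) - 5))) = -180] leading coefficient 2: divide by 2 ⇒ div: -3*(-5*((-x) - 5)) = -90.
Step 2. [-3*(-5*((-x) - 5)) = -90] LHS = -3·(…); ÷-3 both sides. So div: -5*((-x) - 5) = 30.
Step 3. [-5*((-x) - 5) = 30] -5 out front; divide by -5. So div: (-x) - 5 = -6.
Step 4. [(-x) - 5 = -6] -5 is outermost — add 5 both sides. So sub: -x = -1.
Step 5. [-x = -1] flip signs both sides ⇒ neg: x = 1.

Answer: x ∈ {1}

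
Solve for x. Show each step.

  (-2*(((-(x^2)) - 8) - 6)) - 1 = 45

Step 1. [(-2*(((-(x^2)) - 8) - 6)) - 1 = 45] add 1: x sits inside (… - 1) ⇒ sub: -2*(((-(x^2)) - 8) - 6) = 46.
Step 2. [-2*(((-(x^2)) - 8) - 6) = 46] -2 out front; divide by -2 ⇒ div: ((-(x^2)) - 8) - 6 = -23.
Step 3. [((-(x^2)) - 8) - 6 = -23] peel the -6: add 6 from each side ⇒ sub: (-(x^2)) - 8 = -17.
Step 4. [(-(x^2)) - 8 = -17] peel the -8: add 8 from each side. So sub: -(x^2) = -9.
Step 5. [-(x^2) = -9] flip signs both sides. So neg: x^2 = 9.
Step 6. [x^2 = 9] LHS squared, RHS 9 ≥ 0: apply √ (±). So sqrt: x = 3 or -3.

Answer: x ∈ {-3, 3}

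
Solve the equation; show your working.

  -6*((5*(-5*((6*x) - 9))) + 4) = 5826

Step 1. [-6*((5*(-5*((6*x) - 9))) + 4) = 5826] leading coefficient -6: divide by -6. So div: (5*(-5*((6*x) - 9))) + 4 = -971.
Step 2. [(5*(-5*((6*x) - 9))) + 4 = -971] peel the +4: subtract 4 from each side. So sub: 5*(-5*((6*x) - 9)) = -975.
Step 3. [5*(-5*((6*x) - 9)) = -975] 5·(inner) — divide through by 5 ⇒ div: -5*((6*x) - 9) = -195.
Step 4. [-5*((6*x) - 9) = -195] leading coefficient -5: divide by -5. So div: (6*x) - 9 = 39.
Step 5. [(6*x) - 9 = 39] -9 is outermost — add 9 both sides, so sub: 6*x = 48.
Step 6. [6*x = 48] leading coefficient 6: divide by 6 ⇒ div: x = 8.

Answer: x ∈ {8}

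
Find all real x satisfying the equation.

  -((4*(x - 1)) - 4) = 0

Step 1. [-((4*(x - 1)) - 4) = 0] leading − — multiply by −1, so neg: (4*(x - 1)) - 4 = 0.
Step 2. [(4*(x - 1)) - 4 = 0] 4 divides every term; factor it out ⇒ factor: (x - 1) - 1 = 0.
Step 3. [(x - 1) - 1 = 0] 1 comes off first (add 1), so sub: x - 1 = 1.
Step 4. [x - 1 = 1] 1 comes off first (add 1). So sub: x = 2.

Answer: x ∈ {2}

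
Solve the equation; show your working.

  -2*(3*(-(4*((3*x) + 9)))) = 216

Step 1. [-2*(3*(-(4*((3*x) + 9)))) = 216] LHS = -2·(…); ÷-2 both sides ⇒ div: 3*(-(4*((3*x) + 9))) = -108.
Step 2. [3*(-(4*((3*x) + 9))) = -108] 3 out front; divide by 3, so div: -(4*((3*x) + 9)) = -36.
Step 3. [-(4*((3*x) + 9)) = -36] flip signs both sides, so neg: 4*((3*x) + 9) = 36.
Step 4. [4*((3*x) + 9) = 36] 4·(inner) — divide through by 4, so div: (3*x) + 9 = 9.
Step 5. [(3*x) + 9 = 9] peel the +9: subtract 9 from each side, so sub: 3*x = 0.
Step 6. [3*x = 0] 3 out front; divide by 3 ⇒ div: x = 0.

Answer: x ∈ {0}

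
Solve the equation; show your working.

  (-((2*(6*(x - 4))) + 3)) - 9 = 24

Step 1. [(-((2*(6*(x - 4))) + 3)) - 9 = 24] the outer -9 inverts by adding 9 ⇒ sub: -((2*(6*(x - 4))) + 3) = 33.
Step 2. [-((2*(6*(x - 4))) + 3) = 33] flip signs both sides. So neg: (2*(6*(x - 4))) + 3 = -33.
Step 3. [(2*(6*(x - 4))) + 3 = -33] peel the +3: subtract 3 from each side, so sub: 2*(6*(x - 4)) = -36.
Step 4. [2*(6*(x - 4)) = -36] LHS = 2·(…); ÷2 both sides ⇒ div: 6*(x - 4) = -18.
Step 5. [6*(x - 4) = -18] leading coefficient 6: divide by 6 ⇒ div: x - 4 = -3.
Step 6. [x - 4 = -3] add 4: x sits inside (… - 4), so sub: x = 1.

Answer: x ∈ {1}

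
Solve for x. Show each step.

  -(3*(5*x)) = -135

Step 1. [-(3*(5*x)) = -135] flip signs both sides, so neg: 3*(5*x) = 135.
Step 2. [3*(5*x) = 135] LHS = 3·(…); ÷3 both sides. So div: 5*x = 45.
Step 3. [5*x = 45] 5·(inner) — divide through by 5, so div: x = 9.

Answer: x ∈ {9}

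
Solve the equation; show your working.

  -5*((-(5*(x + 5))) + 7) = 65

Step 1. [-5*((-(5*(x + 5))) + 7) = 65] -5·(inner) — divide through by -5, so div: (-(5*(x + 5))) + 7 = -13.
Step 2. [(-(5*(x + 5))) + 7 = -13] peel the +7: subtract 7 from each side ⇒ sub: -(5*(x + 5)) = -20.
Step 3. [-(5*(x + 5)) = -20] LHS negated; negate both sides. So neg: 5*(x + 5) = 20.
Step 4. [5*(x + 5) = 20] 5 out front; divide by 5 ⇒ div: x + 5 = 4.
Step 5. [x + 5 = 4] the outer +5 inverts by subtracting 5, so sub: x = -1.

Answer: x ∈ {-1}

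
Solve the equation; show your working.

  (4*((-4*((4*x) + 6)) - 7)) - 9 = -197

Step 1. [(4*((-4*((4*x) + 6)) - 7)) - 9 = -197] 9 comes off first (add 9), so sub: 4*((-4*((4*x) + 6)) - 7) = -188.
Step 2. [4*((-4*((4*x) + 6)) - 7) = -188] divide by the outer 4. So div: (-4*((4*x) + 6)) - 7 = -47.
Step 3. [(-4*((4*x) + 6)) - 7 = -47] peel the -7: add 7 from each side, so sub: -4*((4*x) + 6) = -40.
Step 4. [-4*((4*x) + 6) = -40] divide by the outer -4. So div: (4*x) + 6 = 10.
Step 5. [(4*x) + 6 = 10] peel the +6: subtract 6 from each side. So sub: 4*x = 4.
Step 6. [4*x = 4] divide by the outer 4 ⇒ div: x = 1.

Answer: x ∈ {1}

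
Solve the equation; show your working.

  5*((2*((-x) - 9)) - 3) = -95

Step 1. [5*((2*((-x) - 9)) - 3) = -95] 5·(inner) — divide through by 5, so div: (2*((-x) - 9)) - 3 = -19.
Step 2. [(2*((-x) - 9)) - 3 = -19] peel the -3: add 3 from each side. So sub: 2*((-x) - 9) = -16.
Step 3. [2*((-x) - 9) = -16] leading coefficient 2: divide by 2, so div: (-x) - 9 = -8.
Step 4. [(-x) - 9 = -8] peel the -9: add 9 from each side, so sub: -x = 1.
Step 5. [-x = 1] flip signs both sides. So neg: x = -1.

Answer: x ∈ {-1}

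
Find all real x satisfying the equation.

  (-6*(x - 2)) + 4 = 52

Step 1. [(-6*(x - 2)) + 4 = 52] the outer +4 inverts by subtracting 4 ⇒ sub: -6*(x - 2) = 48.
Step 2. [-6*(x - 2) = 48] -6·(inner) — divide through by -6 ⇒ div: x - 2 = -8.
Step 3. [x - 2 = -8] the outer -2 inverts by adding 2, so sub: x = -6.

Answer: x ∈ {-6}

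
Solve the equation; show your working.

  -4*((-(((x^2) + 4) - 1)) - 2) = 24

Step 1. [-4*((-(((x^2) + 4) - 1)) - 2) = 24] -4 out front; divide by -4, so div: (-(((x^2) + 4) - 1)) - 2 = -6.
Step 2. [(-(((x^2) + 4) - 1)) - 2 = -6] peel the -2: add 2 from each side. So sub: -(((x^2) + 4) - 1) = -4.
Step 3. [-(((x^2) + 4) - 1) = -4] LHS negated; negate both sides. So neg: ((x^2) + 4) - 1 = 4.
Step 4. [((x^2) + 4) - 1 = 4] add 1: x sits inside (… - 1). So sub: (x^2) + 4 = 5.
Step 5. [(x^2) + 4 = 5] the outer +4 inverts by subtracting 4 ⇒ sub: x^2 = 1.
Step 6. [x^2 = 1] √ both sides: 1 ≥ 0 gives two branches, so sqrt: x = 1 or -1.

Answer: x ∈ {-1, 1}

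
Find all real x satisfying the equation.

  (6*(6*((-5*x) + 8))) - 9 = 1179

Step 1. [(6*(6*((-5*x) + 8))) - 9 = 1179] 9 comes off first (add 9). So sub: 6*(6*((-5*x) + 8)) = 1188.
Step 2. [6*(6*((-5*x) + 8)) = 1188] LHS = 6·(…); ÷6 both sides ⇒ div: 6*((-5*x) + 8) = 198.
Step 3. [6*((-5*x) + 8) = 198] 6 out front; divide by 6. So div: (-5*x) + 8 = 33.
Step 4. [(-5*x) + 8 = 33] peel the +8: subtract 8 from each side. So sub: -5*x = 25.
Step 5. [-5*x = 25] divide by the outer -5, so div: x = -5.

Answer: x ∈ {-5}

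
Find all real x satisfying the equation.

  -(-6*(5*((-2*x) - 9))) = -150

Step 1. [-(-6*(5*((-2*x) - 9))) = -150] LHS negated; negate both sides ⇒ neg: -6*(5*((-2*x) - 9)) = 150.
Step 2. [-6*(5*((-2*x) - 9)) = 150] LHS = -6·(…); ÷-6 both sides. So div: 5*((-2*x) - 9) = -25.
Step 3. [5*((-2*x) - 9) = -25] LHS = 5·(…); ÷5 both sides. So div: (-2*x) - 9 = -5.
Step 4. [(-2*x) - 9 = -5] -9 is outermost — add 9 both sides, so sub: -2*x = 4.
Step 5. [-2*x = 4] -2·(inner) — divide through by -2 ⇒ div: x = -2.

Answer: x ∈ {-2}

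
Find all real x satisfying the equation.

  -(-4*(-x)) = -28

Step 1. [-(-4*(-x)) = -28] flip signs both sides. So neg: -4*(-x) = 28.
Step 2. [-4*(-x) = 28] -4 out front; divide by -4, so div: -x = -7.
Step 3. [-x = -7] flip signs both sides, so neg: x = 7.

Answer: x ∈ {7}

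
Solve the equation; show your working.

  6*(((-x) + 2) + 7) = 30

Step 1. [6*(((-x) + 2) + 7) = 30] leading coefficient 6: divide by 6 ⇒ div: ((-x) + 2) + 7 = 5.
Step 2. [((-x) + 2) + 7 = 5] 7 comes off first (subtract 7) ⇒ sub: (-x) + 2 = -2.
Step 3. [(-x) + 2 = -2] the outer +2 inverts by subtracting 2. So sub: -x = -4.
Step 4. [-x = -4] flip signs both sides. So neg: x = 4.

Answer: x ∈ {4}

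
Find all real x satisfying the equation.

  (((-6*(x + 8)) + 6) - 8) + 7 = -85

Step 1. [(((-6*(x + 8)) + 6) - 8) + 7 = -85] 7 comes off first (subtract 7) ⇒ sub: ((-6*(x + 8)) + 6) - 8 = -92.
Step 2. [((-6*(x + 8)) + 6) - 8 = -92] -8 is outermost — add 8 both sides. So sub: (-6*(x + 8)) + 6 = -84.
Step 3. [(-6*(x + 8)) + 6 = -84] -6 | LHS and -6 | -84: pull -6 out, so factor: (x + 8) - 1 = 14.
Step 4. [(x + 8) - 1 = 14] add 1: x sits inside (… - 1) ⇒ sub: x + 8 = 15.
Step 5. [x + 8 = 15] subtract 8: x sits inside (… + 8), so sub: x = 7.

Answer: x ∈ {7}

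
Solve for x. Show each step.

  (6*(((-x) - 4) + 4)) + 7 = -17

Step 1. [(6*(((-x) - 4) + 4)) + 7 = -17] the outer +7 inverts by subtracting 7, so sub: 6*(((-x) - 4) + 4) = -24.
Step 2. [6*(((-x) - 4) + 4) = -24] leading coefficient 6: divide by 6, so div: ((-x) - 4) + 4 = -4.
Step 3. [((-x) - 4) + 4 = -4] +4 is outermost — subtract 4 both sides. So sub: (-x) - 4 = -8.
Step 4. [(-x) - 4 = -8] add 4: x sits inside (… - 4) ⇒ sub: -x = -4.
Step 5. [-x = -4] flip signs both sides, so neg: x = 4.

Answer: x ∈ {4}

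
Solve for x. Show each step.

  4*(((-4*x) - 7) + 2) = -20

Step 1. [4*(((-4*x) - 7) + 2) = -20] divide by the outer 4 ⇒ div: ((-4*x) - 7) + 2 = -5.
Step 2. [((-4*x) - 7) + 2 = -5] the outer +2 inverts by subtracting 2, so sub: (-4*x) - 7 = -7.
Step 3. [(-4*x) - 7 = -7] peel the -7: add 7 from each side ⇒ sub: -4*x = 0.
Step 4. [-4*x = 0] -4 out front; divide by -4 ⇒ div: x = 0.

Answer: x ∈ {0}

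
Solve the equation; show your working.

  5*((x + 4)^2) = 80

Step 1. [5*((x + 4)^2) = 80] 5·(inner) — divide through by 5. So div: (x + 4)^2 = 16.
Step 2. [(x + 4)^2 = 16] 16 ≥ 0, LHS is (·)² — take ±√. So sqrt: x + 4 = 4 or -4.
Step 3. [x + 4 = 4 or -4] subtract 4: x sits inside (… + 4), so sub: x = 0 or -8.

Answer: x ∈ {-8, 0}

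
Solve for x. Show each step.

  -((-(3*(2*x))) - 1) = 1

Step 1. [-((-(3*(2*x))) - 1) = 1] LHS negated; negate both sides. So neg: (-(3*(2*x))) - 1 = -1.
Step 2. [(-(3*(2*x))) - 1 = -1] -1 is outermost — add 1 both sides. So sub: -(3*(2*x)) = 0.
Step 3. [-(3*(2*x)) = 0] LHS negated; negate both sides, so neg: 3*(2*x) = 0.
Step 4. [3*(2*x) = 0] 3·(inner) — divide through by 3. So div: 2*x = 0.
Step 5. [2*x = 0] LHS = 2·(…); ÷2 both sides. So div: x = 0.

Answer: x ∈ {0}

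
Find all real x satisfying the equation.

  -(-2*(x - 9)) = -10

Step 1. [-(-2*(x - 9)) = -10] LHS negated; negate both sides. So neg: -2*(x - 9) = 10.
Step 2. [-2*(x - 9) = 10] -2·(inner) — divide through by -2 ⇒ div: x - 9 = -5.
Step 3. [x - 9 = -5] peel the -9: add 9 from each side. So sub: x = 4.

Answer: x ∈ {4}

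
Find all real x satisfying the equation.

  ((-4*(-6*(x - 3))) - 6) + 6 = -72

Step 1. [((-4*(-6*(x - 3))) - 6) + 6 = -72] the outer +6 inverts by subtracting 6. So sub: (-4*(-6*(x - 3))) - 6 = -78.
Step 2. [(-4*(-6*(x - 3))) - 6 = -78] -6 is outermost — add 6 both sides, so sub: -4*(-6*(x - 3)) = -72.
Step 3. [-4*(-6*(x - 3)) = -72] LHS = -4·(…); ÷-4 both sides ⇒ div: -6*(x - 3) = 18.
Step 4. [-6*(x - 3) = 18] -6 out front; divide by -6, so div: x - 3 = -3.
Step 5. [x - 3 = -3] peel the -3: add 3 from each side. So sub: x = 0.

Answer: x ∈ {0}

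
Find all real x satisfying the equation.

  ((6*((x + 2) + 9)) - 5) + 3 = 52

Step 1. [((6*((x + 2) + 9)) - 5) + 3 = 52] the outer +3 inverts by subtracting 3. So sub: (6*((x + 2) + 9)) - 5 = 49.
Step 2. [(6*((x + 2) + 9)) - 5 = 49] peel the -5: add 5 from each side, so sub: 6*((x + 2) + 9) = 54.
Step 3. [6*((x + 2) + 9) = 54] LHS = 6·(…); ÷6 both sides ⇒ div: (x + 2) + 9 = 9.
Step 4. [(x + 2) + 9 = 9] peel the +9: subtract 9 from each side ⇒ sub: x + 2 = 0.
Step 5. [x + 2 = 0] 2 comes off first (subtract 2). So sub: x = -2.

Answer: x ∈ {-2}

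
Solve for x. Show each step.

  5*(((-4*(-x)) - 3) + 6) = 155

Step 1. [5*(((-4*(-x)) - 3) + 6) = 155] LHS = 5·(…); ÷5 both sides ⇒ div: ((-4*(-x)) - 3) + 6 = 31.
Step 2. [((-4*(-x)) - 3) + 6 = 31] 6 comes off first (subtract 6). So sub: (-4*(-x)) - 3 = 25.
Step 3. [(-4*(-x)) - 3 = 25] -3 is outermost — add 3 both sides ⇒ sub: -4*(-x) = 28.
Step 4. [-4*(-x) = 28] -4 out front; divide by -4 ⇒ div: -x = -7.
Step 5. [-x = -7] flip signs both sides ⇒ neg: x = 7.

Answer: x ∈ {7}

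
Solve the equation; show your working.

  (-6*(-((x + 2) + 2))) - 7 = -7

Step 1. [(-6*(-((x + 2) + 2))) - 7 = -7] peel the -7: add 7 from each side. So sub: -6*(-((x + 2) + 2)) = 0.
Step 2. [-6*(-((x + 2) + 2)) = 0] LHS = -6·(…); ÷-6 both sides. So div: -((x + 2) + 2) = 0.
Step 3. [-((x + 2) + 2) = 0] LHS negated; negate both sides ⇒ neg: (x + 2) + 2 = 0.
Step 4. [(x + 2) + 2 = 0] the outer +2 inverts by subtracting 2. So sub: x + 2 = -2.
Step 5. [x + 2 = -2] 2 comes off first (subtract 2) ⇒ sub: x = -4.

Answer: x ∈ {-4}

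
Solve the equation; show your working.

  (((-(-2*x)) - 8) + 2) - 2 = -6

Step 1. [(((-(-2*x)) - 8) + 2) - 2 = -6] peel the -2: add 2 from each side, so sub: ((-(-2*x)) - 8) + 2 = -4.
Step 2. [((-(-2*x)) - 8) + 2 = -4] subtract 2: x sits inside (… + 2) ⇒ sub: (-(-2*x)) - 8 = -6.
Step 3. [(-(-2*x)) - 8 = -6] peel the -8: add 8 from each side. So sub: -(-2*x) = 2.
Step 4. [-(-2*x) = 2] LHS negated; negate both sides. So neg: -2*x = -2.
Step 5. [-2*x = -2] divide by the outer -2, so div: x = 1.

Answer: x ∈ {1}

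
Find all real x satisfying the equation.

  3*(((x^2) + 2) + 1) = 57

Step 1. [3*(((x^2) + 2) + 1) = 57] 3·(inner) — divide through by 3 ⇒ div: ((x^2) + 2) + 1 = 19.
Step 2. [((x^2) + 2) + 1 = 19] subtract 1: x sits inside (… + 1) ⇒ sub: (x^2) + 2 = 18.
Step 3. [(x^2) + 2 = 18] +2 is outermost — subtract 2 both sides, so sub: x^2 = 16.
Step 4. [x^2 = 16] √ both sides: 16 ≥ 0 gives two branches, so sqrt: x = 4 or -4.

Answer: x ∈ {-4, 4}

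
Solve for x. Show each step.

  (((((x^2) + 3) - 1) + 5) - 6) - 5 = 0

Step 1. [(((((x^2) + 3) - 1) + 5) - 6) - 5 = 0] add 5: x sits inside (… - 5). So sub: ((((x^2) + 3) - 1) + 5) - 6 = 5.
Step 2. [((((x^2) + 3) - 1) + 5) - 6 = 5] 6 comes off first (add 6). So sub: (((x^2) + 3) - 1) + 5 = 11.
Step 3. [(((x^2) + 3) - 1) + 5 = 11] the outer +5 inverts by subtracting 5. So sub: ((x^2) + 3) - 1 = 6.
Step 4. [((x^2) + 3) - 1 = 6] -1 is outermost — add 1 both sides, so sub: (x^2) + 3 = 7.
Step 5. [(x^2) + 3 = 7] +3 is outermost — subtract 3 both sides ⇒ sub: x^2 = 4.
Step 6. [x^2 = 4] √ both sides: 4 ≥ 0 gives two branches, so sqrt: x = 2 or -2.

Answer: x ∈ {-2, 2}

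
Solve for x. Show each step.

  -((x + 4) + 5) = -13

Step 1. [-((x + 4) + 5) = -13] flip signs both sides. So neg: (x + 4) + 5 = 13.
Step 2. [(x + 4) + 5 = 13] +5 is outermost — subtract 5 both sides. So sub: x + 4 = 8.
Step 3. [x + 4 = 8] peel the +4: subtract 4 from each side. So sub: x = 4.

Answer: x ∈ {4}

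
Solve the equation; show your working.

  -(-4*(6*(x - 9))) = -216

Step 1. [-(-4*(6*(x - 9))) = -216] flip signs both sides ⇒ neg: -4*(6*(x - 9)) = 216.
Step 2. [-4*(6*(x - 9)) = 216] -4·(inner) — divide through by -4 ⇒ div: 6*(x - 9) = -54.
Step 3. [6*(x - 9) = -54] 6·(inner) — divide through by 6. So div: x - 9 = -9.
Step 4. [x - 9 = -9] the outer -9 inverts by adding 9 ⇒ sub: x = 0.

Answer: x ∈ {0}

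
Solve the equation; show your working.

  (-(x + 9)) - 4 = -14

Step 1. [(-(x + 9)) - 4 = -14] peel the -4: add 4 from each side, so sub: -(x + 9) = -10.
Step 2. [-(x + 9) = -10] flip signs both sides. So neg: x + 9 = 10.
Step 3. [x + 9 = 10] the outer +9 inverts by subtracting 9. So sub: x = 1.

Answer: x ∈ {1}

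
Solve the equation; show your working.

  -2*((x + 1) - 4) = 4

Step 1. [-2*((x + 1) - 4) = 4] -2 out front; divide by -2 ⇒ div: (x + 1) - 4 = -2.
Step 2. [(x + 1) - 4 = -2] 4 comes off first (add 4), so sub: x + 1 = 2.
Step 3. [x + 1 = 2] subtract 1: x sits inside (… + 1) ⇒ sub: x = 1.

Answer: x ∈ {1}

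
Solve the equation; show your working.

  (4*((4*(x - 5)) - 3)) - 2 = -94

Step 1. [(4*((4*(x - 5)) - 3)) - 2 = -94] add 2: x sits inside (… - 2). So sub: 4*((4*(x - 5)) - 3) = -92.
Step 2. [4*((4*(x - 5)) - 3) = -92] 4·(inner) — divide through by 4, so div: (4*(x - 5)) - 3 = -23.
Step 3. [(4*(x - 5)) - 3 = -23] add 3: x sits inside (… - 3) ⇒ sub: 4*(x - 5) = -20.
Step 4. [4*(x - 5) = -20] LHS = 4·(…); ÷4 both sides ⇒ div: x - 5 = -5.
Step 5. [x - 5 = -5] 5 comes off first (add 5). So sub: x = 0.

Answer: x ∈ {0}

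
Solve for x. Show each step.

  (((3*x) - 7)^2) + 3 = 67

Step 1. [(((3*x) - 7)^2) + 3 = 67] 3 comes off first (subtract 3) ⇒ sub: ((3*x) - 7)^2 = 64.
Step 2. [((3*x) - 7)^2 = 64] √ both sides: 64 ≥ 0 gives two branches. So sqrt: (3*x) - 7 = 8 or -8.
Step 3. [(3*x) - 7 = 8 or -8] peel the -7: add 7 from each side. So sub: 3*x = 15 or -1.
Step 4. [3*x = 15 or -1] divide by the outer 3, so div: x = 5 or -1/3.

Answer: x ∈ {-1/3, 5}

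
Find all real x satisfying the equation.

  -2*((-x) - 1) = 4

Step 1. [-2*((-x) - 1) = 4] leading coefficient -2: divide by -2 ⇒ div: (-x) - 1 = -2.
Step 2. [(-x) - 1 = -2] 1 comes off first (add 1). So sub: -x = -1.
Step 3. [-x = -1] flip signs both sides, so neg: x = 1.

Answer: x ∈ {1}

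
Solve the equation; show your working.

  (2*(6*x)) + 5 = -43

Step 1. [(2*(6*x)) + 5 = -43] subtract 5: x sits inside (… + 5), so sub: 2*(6*x) = -48.
Step 2. [2*(6*x) = -48] leading coefficient 2: divide by 2. So div: 6*x = -24.
Step 3. [6*x = -24] divide by the outer 6 ⇒ div: x = -4.

Answer: x ∈ {-4}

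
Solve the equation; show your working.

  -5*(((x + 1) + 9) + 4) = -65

Step 1. [-5*(((x + 1) + 9) + 4) = -65] -5 out front; divide by -5 ⇒ div: ((x + 1) + 9) + 4 = 13.
Step 2. [((x + 1) + 9) + 4 = 13] peel the +4: subtract 4 from each side ⇒ sub: (x + 1) + 9 = 9.
Step 3. [(x + 1) + 9 = 9] +9 is outermost — subtract 9 both sides. So sub: x + 1 = 0.
Step 4. [x + 1 = 0] peel the +1: subtract 1 from each side ⇒ sub: x = -1.

Answer: x ∈ {-1}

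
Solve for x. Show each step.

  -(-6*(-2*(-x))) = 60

Step 1. [-(-6*(-2*(-x))) = 60] LHS negated; negate both sides ⇒ neg: -6*(-2*(-x)) = -60.
Step 2. [-6*(-2*(-x)) = -60] divide by the outer -6, so div: -2*(-x) = 10.
Step 3. [-2*(-x) = 10] leading coefficient -2: divide by -2 ⇒ div: -x = -5.
Step 4. [-x = -5] LHS negated; negate both sides ⇒ neg: x = 5.

Answer: x ∈ {5}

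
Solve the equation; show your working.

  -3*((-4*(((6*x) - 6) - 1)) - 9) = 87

Step 1. [-3*((-4*(((6*x) - 6) - 1)) - 9) = 87] LHS = -3·(…); ÷-3 both sides ⇒ div: (-4*(((6*x) - 6) - 1)) - 9 = -29.
Step 2. [(-4*(((6*x) - 6) - 1)) - 9 = -29] -9 is outermost — add 9 both sides. So sub: -4*(((6*x) - 6) - 1) = -20.
Step 3. [-4*(((6*x) - 6) - 1) = -20] LHS = -4·(…); ÷-4 both sides, so div: ((6*x) - 6) - 1 = 5.
Step 4. [((6*x) - 6) - 1 = 5] add 1: x sits inside (… - 1). So sub: (6*x) - 6 = 6.
Step 5. [(6*x) - 6 = 6] the outer -6 inverts by adding 6, so sub: 6*x = 12.
Step 6. [6*x = 12] leading coefficient 6: divide by 6 ⇒ div: x = 2.

Answer: x ∈ {2}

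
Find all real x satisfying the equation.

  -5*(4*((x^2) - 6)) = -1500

Step 1. [-5*(4*((x^2) - 6)) = -1500] -5·(inner) — divide through by -5. So div: 4*((x^2) - 6) = 300.
Step 2. [4*((x^2) - 6) = 300] leading coefficient 4: divide by 4 ⇒ div: (x^2) - 6 = 75.
Step 3. [(x^2) - 6 = 75] -6 is outermost — add 6 both sides ⇒ sub: x^2 = 81.
Step 4. [x^2 = 81] LHS squared, RHS 81 ≥ 0: apply √ (±), so sqrt: x = 9 or -9.

Answer: x ∈ {-9, 9}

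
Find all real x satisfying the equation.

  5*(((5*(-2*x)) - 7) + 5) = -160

Step 1. [5*(((5*(-2*x)) - 7) + 5) = -160] 5 out front; divide by 5. So div: ((5*(-2*x)) - 7) + 5 = -32.
Step 2. [((5*(-2*x)) - 7) + 5 = -32] +5 is outermost — subtract 5 both sides ⇒ sub: (5*(-2*x)) - 7 = -37.
Step 3. [(5*(-2*x)) - 7 = -37] 7 comes off first (add 7), so sub: 5*(-2*x) = -30.
Step 4. [5*(-2*x) = -30] LHS = 5·(…); ÷5 both sides, so div: -2*x = -6.
Step 5. [-2*x = -6] -2 out front; divide by -2 ⇒ div: x = 3.

Answer: x ∈ {3}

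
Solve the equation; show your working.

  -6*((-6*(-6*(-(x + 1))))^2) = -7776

Step 1. [-6*((-6*(-6*(-(x + 1))))^2) = -7776] divide by the outer -6, so div: (-6*(-6*(-(x + 1))))^2 = 1296.
Step 2. [(-6*(-6*(-(x + 1))))^2 = 1296] LHS squared, RHS 1296 ≥ 0: apply √ (±). So sqrt: -6*(-6*(-(x + 1))) = 36 or -36.
Step 3. [-6*(-6*(-(x + 1))) = 36 or -36] LHS = -6·(…); ÷-6 both sides ⇒ div: -6*(-(x + 1)) = -6 or 6.
Step 4. [-6*(-(x + 1)) = -6 or 6] -6·(inner) — divide through by -6, so div: -(x + 1) = 1 or -1.
Step 5. [-(x + 1) = 1 or -1] LHS negated; negate both sides, so neg: x + 1 = -1 or 1.
Step 6. [x + 1 = -1 or 1] +1 is outermost — subtract 1 both sides ⇒ sub: x = -2 or 0.

Answer: x ∈ {-2, 0}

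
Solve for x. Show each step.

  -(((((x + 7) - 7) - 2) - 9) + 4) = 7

Step 1. [-(((((x + 7) - 7) - 2) - 9) + 4) = 7] LHS negated; negate both sides, so neg: ((((x + 7) - 7) - 2) - 9) + 4 = -7.
Step 2. [((((x + 7) - 7) - 2) - 9) + 4 = -7] subtract 4: x sits inside (… + 4) ⇒ sub: (((x + 7) - 7) - 2) - 9 = -11.
Step 3. [(((x + 7) - 7) - 2) - 9 = -11] peel the -9: add 9 from each side, so sub: ((x + 7) - 7) - 2 = -2.
Step 4. [((x + 7) - 7) - 2 = -2] 2 comes off first (add 2). So sub: (x + 7) - 7 = 0.
Step 5. [(x + 7) - 7 = 0] 7 comes off first (add 7), so sub: x + 7 = 7.
Step 6. [x + 7 = 7] the outer +7 inverts by subtracting 7. So sub: x = 0.

Answer: x ∈ {0}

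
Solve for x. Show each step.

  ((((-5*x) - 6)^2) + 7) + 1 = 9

Step 1. [((((-5*x) - 6)^2) + 7) + 1 = 9] +1 is outermost — subtract 1 both sides. So sub: (((-5*x) - 6)^2) + 7 = 8.
Step 2. [(((-5*x) - 6)^2) + 7 = 8] 7 comes off first (subtract 7) ⇒ sub: ((-5*x) - 6)^2 = 1.
Step 3. [((-5*x) - 6)^2 = 1] LHS squared, RHS 1 ≥ 0: apply √ (±), so sqrt: (-5*x) - 6 = 1 or -1.
Step 4. [(-5*x) - 6 = 1 or -1] the outer -6 inverts by adding 6 ⇒ sub: -5*x = 7 or 5.
Step 5. [-5*x = 7 or 5] -5 out front; divide by -5, so div: x = -7/5 or -1.

Answer: x ∈ {-7/5, -1}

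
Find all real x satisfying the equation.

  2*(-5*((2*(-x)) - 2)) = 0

Step 1. [2*(-5*((2*(-x)) - 2)) = 0] LHS = 2·(…); ÷2 both sides. So div: -5*((2*(-x)) - 2) = 0.
Step 2. [-5*((2*(-x)) - 2) = 0] leading coefficient -5: divide by -5, so div: (2*(-x)) - 2 = 0.
Step 3. [(2*(-x)) - 2 = 0] 2 comes off first (add 2). So sub: 2*(-x) = 2.
Step 4. [2*(-x) = 2] leading coefficient 2: divide by 2 ⇒ div: -x = 1.
Step 5. [-x = 1] flip signs both sides. So neg: x = -1.

Answer: x ∈ {-1}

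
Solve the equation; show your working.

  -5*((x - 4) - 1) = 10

Step 1. [-5*((x - 4) - 1) = 10] divide by the outer -5. So div: (x - 4) - 1 = -2.
Step 2. [(x - 4) - 1 = -2] 1 comes off first (add 1) ⇒ sub: x - 4 = -1.
Step 3. [x - 4 = -1] peel the -4: add 4 from each side. So sub: x = 3.

Answer: x ∈ {3}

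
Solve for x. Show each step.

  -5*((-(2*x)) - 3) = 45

Step 1. [-5*((-(2*x)) - 3) = 45] -5 out front; divide by -5. So div: (-(2*x)) - 3 = -9.
Step 2. [(-(2*x)) - 3 = -9] the outer -3 inverts by adding 3, so sub: -(2*x) = -6.
Step 3. [-(2*x) = -6] leading − — multiply by −1 ⇒ neg: 2*x = 6.
Step 4. [2*x = 6] 2 out front; divide by 2 ⇒ div: x = 3.

Answer: x ∈ {3}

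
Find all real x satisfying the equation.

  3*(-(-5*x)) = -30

Step 1. [3*(-(-5*x)) = -30] LHS = 3·(…); ÷3 both sides, so div: -(-5*x) = -10.
Step 2. [-(-5*x) = -10] flip signs both sides, so neg: -5*x = 10.
Step 3. [-5*x = 10] -5 out front; divide by -5 ⇒ div: x = -2.

Answer: x ∈ {-2}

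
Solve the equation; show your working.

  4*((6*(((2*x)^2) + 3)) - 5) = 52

Step 1. [4*((6*(((2*x)^2) + 3)) - 5) = 52] leading coefficient 4: divide by 4. So div: (6*(((2*x)^2) + 3)) - 5 = 13.
Step 2. [(6*(((2*x)^2) + 3)) - 5 = 13] the outer -5 inverts by adding 5 ⇒ sub: 6*(((2*x)^2) + 3) = 18.
Step 3. [6*(((2*x)^2) + 3) = 18] leading coefficient 6: divide by 6, so div: ((2*x)^2) + 3 = 3.
Step 4. [((2*x)^2) + 3 = 3] peel the +3: subtract 3 from each side, so sub: (2*x)^2 = 0.
Step 5. [(2*x)^2 = 0] 0 ≥ 0, LHS is (·)² — take ±√. So sqrt: 2*x = 0.
Step 6. [2*x = 0] LHS = 2·(…); ÷2 both sides, so div: x = 0.

Answer: x ∈ {0}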